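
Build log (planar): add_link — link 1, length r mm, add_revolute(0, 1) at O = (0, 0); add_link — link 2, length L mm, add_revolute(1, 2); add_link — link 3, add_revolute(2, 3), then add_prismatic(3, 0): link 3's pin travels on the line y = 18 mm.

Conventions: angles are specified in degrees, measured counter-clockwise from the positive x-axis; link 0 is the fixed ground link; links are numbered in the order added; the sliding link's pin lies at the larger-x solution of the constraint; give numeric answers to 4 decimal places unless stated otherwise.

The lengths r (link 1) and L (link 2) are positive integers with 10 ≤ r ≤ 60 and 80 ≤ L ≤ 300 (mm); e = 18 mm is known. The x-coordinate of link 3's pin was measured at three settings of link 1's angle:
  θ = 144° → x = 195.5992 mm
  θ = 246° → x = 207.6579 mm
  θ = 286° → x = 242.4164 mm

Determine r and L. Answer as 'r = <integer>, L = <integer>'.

constraint per measurement: (x − r cos θ)² + (r sin θ − e)² = L²
subtracting the θ₁ and θ₂ equations cancels the r² and L² terms:
r = (x₁² − x₂²) / (2[(x₁cos θ₁ + e sin θ₁) − (x₂cos θ₂ + e sin θ₂)]) = 52.0003 → r = 52
L² = (x₁ − r cos θ₁)² + (r sin θ₁ − e)² = 56643.9930 → L = 238.0000 → L = 238
check at θ₃=286°: x = 242.4164 (printed 242.4164) ✓

r = 52, L = 238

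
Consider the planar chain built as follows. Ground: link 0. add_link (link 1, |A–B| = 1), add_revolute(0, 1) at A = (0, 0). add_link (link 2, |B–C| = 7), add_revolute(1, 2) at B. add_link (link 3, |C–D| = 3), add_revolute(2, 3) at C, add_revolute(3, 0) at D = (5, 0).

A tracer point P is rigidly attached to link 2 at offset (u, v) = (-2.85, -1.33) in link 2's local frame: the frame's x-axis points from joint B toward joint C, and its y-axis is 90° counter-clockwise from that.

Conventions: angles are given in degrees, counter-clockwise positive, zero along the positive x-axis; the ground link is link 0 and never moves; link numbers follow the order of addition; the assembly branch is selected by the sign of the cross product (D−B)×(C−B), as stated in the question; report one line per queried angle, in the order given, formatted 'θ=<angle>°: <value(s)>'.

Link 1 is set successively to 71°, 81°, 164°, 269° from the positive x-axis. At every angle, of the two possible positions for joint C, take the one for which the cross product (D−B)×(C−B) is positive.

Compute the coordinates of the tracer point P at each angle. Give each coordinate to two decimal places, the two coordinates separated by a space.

A=(0,0), D=(5.00,0)
θ=71°: B = A + 1.00·(cos71°, sin71°) = (0.3256, 0.9455)
θ=71°: |BD| = 4.7691
θ=71°: circle(B,7.00) ∩ circle(D,3.00): a=6.5782, h=2.3931
θ=71°:   candidates: C₊=(7.2477,1.9870) cross=11.413; C₋=(6.2987,-2.7043) cross=-11.413
θ=71°:   branch + wants cross > 0 → take C=(7.2477,1.9870) (cross=11.413)
θ=71°: ex = (C−B)/|BC| = (0.9889,0.1488); ey = (-0.1488,0.9889)
θ=71°: P = B + -2.85·ex + -1.33·ey = (-2.2948,-0.7937)
θ=81°: B = A + 1.00·(cos81°, sin81°) = (0.1564, 0.9877)
θ=81°: |BD| = 4.9432
θ=81°: circle(B,7.00) ∩ circle(D,3.00): a=6.5175, h=2.5537
θ=81°:   candidates: C₊=(7.0528,2.1877) cross=12.624; C₋=(6.0323,-2.8168) cross=-12.624
θ=81°:   branch + wants cross > 0 → take C=(7.0528,2.1877) (cross=12.624)
θ=81°: ex = (C−B)/|BC| = (0.9852,0.1714); ey = (-0.1714,0.9852)
θ=81°: P = B + -2.85·ex + -1.33·ey = (-2.4234,-0.8112)
θ=164°: B = A + 1.00·(cos164°, sin164°) = (-0.9613, 0.2756)
θ=164°: |BD| = 5.9676
θ=164°: circle(B,7.00) ∩ circle(D,3.00): a=6.3352, h=2.9774
θ=164°:   candidates: C₊=(5.5047,2.9572) cross=17.768; C₋=(5.2297,-2.9912) cross=-17.768
θ=164°:   branch + wants cross > 0 → take C=(5.5047,2.9572) (cross=17.768)
θ=164°: ex = (C−B)/|BC| = (0.9237,0.3831); ey = (-0.3831,0.9237)
θ=164°: P = B + -2.85·ex + -1.33·ey = (-3.0843,-2.0447)
θ=269°: B = A + 1.00·(cos269°, sin269°) = (-0.0175, -0.9998)
θ=269°: |BD| = 5.1161
θ=269°: circle(B,7.00) ∩ circle(D,3.00): a=6.4673, h=2.6785
θ=269°:   candidates: C₊=(5.8017,2.8909) cross=13.703; C₋=(6.8486,-2.3628) cross=-13.703
θ=269°:   branch + wants cross > 0 → take C=(5.8017,2.8909) (cross=13.703)
θ=269°: ex = (C−B)/|BC| = (0.8313,0.5558); ey = (-0.5558,0.8313)
θ=269°: P = B + -2.85·ex + -1.33·ey = (-1.6474,-3.6896)

θ=71°: -2.29 -0.79
θ=81°: -2.42 -0.81
θ=164°: -3.08 -2.04
θ=269°: -1.65 -3.69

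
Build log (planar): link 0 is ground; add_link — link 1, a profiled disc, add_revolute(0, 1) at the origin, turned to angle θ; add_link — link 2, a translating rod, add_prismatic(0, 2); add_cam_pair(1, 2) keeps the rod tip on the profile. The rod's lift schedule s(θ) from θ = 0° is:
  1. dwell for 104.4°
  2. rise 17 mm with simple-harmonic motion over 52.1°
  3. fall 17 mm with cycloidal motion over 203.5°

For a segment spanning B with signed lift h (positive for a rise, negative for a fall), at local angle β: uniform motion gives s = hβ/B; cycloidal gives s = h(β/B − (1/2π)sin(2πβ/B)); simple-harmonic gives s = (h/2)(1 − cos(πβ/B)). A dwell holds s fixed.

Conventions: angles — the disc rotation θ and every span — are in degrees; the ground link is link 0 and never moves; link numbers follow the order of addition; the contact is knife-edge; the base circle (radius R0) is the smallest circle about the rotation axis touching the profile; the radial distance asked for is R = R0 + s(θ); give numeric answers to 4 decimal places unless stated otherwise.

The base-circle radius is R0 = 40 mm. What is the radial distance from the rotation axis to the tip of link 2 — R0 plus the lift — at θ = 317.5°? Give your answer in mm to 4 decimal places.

seg 1 [0°–104.4°] dwell: s stays 0.0000
seg 2 [104.4°–156.5°] simple-harmonic, h=17: full span → s += 17 → s = 17.0000
seg 3 [156.5°–360°] cycloidal, h=-17: θ=317.5° here. β=161, B=203.5. -17·(0.7912 − sin(2π·0.7912)/(2π)) = -16.0653 → s = 0.9347
R = R0 + s = 40 + 0.9347 = 40.9347

40.9347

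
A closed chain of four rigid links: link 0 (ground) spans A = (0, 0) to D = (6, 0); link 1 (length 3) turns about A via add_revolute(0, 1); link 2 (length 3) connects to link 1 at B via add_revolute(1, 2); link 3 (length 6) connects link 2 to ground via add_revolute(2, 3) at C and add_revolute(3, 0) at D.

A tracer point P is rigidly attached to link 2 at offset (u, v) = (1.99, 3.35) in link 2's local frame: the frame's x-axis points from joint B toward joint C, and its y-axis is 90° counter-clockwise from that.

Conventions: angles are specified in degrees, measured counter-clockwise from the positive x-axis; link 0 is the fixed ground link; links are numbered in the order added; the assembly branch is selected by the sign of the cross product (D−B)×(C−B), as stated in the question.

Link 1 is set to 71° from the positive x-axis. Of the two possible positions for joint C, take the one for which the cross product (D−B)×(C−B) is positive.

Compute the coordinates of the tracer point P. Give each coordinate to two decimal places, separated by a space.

A=(0,0), D=(6.00,0)
B = A + 3.00·(cos71°, sin71°) = (0.9767, 2.8366)
|BD| = 5.7688
circle(B,3.00) ∩ circle(D,6.00): a=0.5443, h=2.9502
  candidates: C₊=(2.9013,5.1379) cross=17.019; C₋=(-0.0000,0.0000) cross=-17.019
  branch + wants cross > 0 → take C=(2.9013,5.1379) (cross=17.019)
ex = (C−B)/|BC| = (0.6415,0.7671); ey = (-0.7671,0.6415)
P = B + 1.99·ex + 3.35·ey = (-0.3165,6.5122)

-0.32 6.51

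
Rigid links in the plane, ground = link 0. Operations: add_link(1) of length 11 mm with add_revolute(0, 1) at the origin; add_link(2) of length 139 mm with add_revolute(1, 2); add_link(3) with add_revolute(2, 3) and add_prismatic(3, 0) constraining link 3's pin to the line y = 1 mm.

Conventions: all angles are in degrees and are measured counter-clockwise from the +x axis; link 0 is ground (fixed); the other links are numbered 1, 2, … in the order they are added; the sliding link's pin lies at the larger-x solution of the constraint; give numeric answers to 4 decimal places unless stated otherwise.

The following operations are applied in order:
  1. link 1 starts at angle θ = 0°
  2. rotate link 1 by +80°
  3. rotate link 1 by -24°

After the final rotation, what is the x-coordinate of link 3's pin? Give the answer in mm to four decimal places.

geometry: r = 11 mm, L = 139 mm, e = 1 mm; θ starts at 0°
rotate link 1 by +80°: θ ← 0° +80° = 80°
rotate link 1 by -24°: θ ← 80° -24° = 56°
crank pin P = (r cos θ, r sin θ) = (6.151122, 9.119413)
h = r sin θ − e = 9.119413 − 1 = 8.119413
x = r cos θ + √(L² − h²) = 6.151122 + 138.762658 = 144.913779

144.9138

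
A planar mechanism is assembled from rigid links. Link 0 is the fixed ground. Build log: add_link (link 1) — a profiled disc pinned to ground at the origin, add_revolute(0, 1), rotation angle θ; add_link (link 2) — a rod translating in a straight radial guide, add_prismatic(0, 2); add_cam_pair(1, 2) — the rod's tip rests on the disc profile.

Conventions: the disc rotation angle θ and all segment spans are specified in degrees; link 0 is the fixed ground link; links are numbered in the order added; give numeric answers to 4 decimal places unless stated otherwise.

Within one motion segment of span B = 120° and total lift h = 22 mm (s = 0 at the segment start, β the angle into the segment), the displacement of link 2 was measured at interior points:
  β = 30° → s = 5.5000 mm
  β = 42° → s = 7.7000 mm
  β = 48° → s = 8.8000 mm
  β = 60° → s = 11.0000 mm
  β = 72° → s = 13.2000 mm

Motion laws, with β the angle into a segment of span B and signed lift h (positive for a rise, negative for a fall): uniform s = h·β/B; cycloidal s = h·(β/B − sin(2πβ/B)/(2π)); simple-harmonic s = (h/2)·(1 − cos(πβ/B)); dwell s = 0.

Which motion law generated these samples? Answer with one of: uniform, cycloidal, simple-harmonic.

candidates at β/B = r: uniform s = h·r (linear in β); cycloidal s = h·(r − sin(2πr)/(2π)); simple-harmonic s = (h/2)(1 − cos(πr))
β=30°: printed 5.5000 | uniform 5.5000, cycloidal 1.9986, simple-harmonic 3.2218
β=42°: printed 7.7000 | uniform 7.7000, cycloidal 4.8673, simple-harmonic 6.0061
β=48°: printed 8.8000 | uniform 8.8000, cycloidal 6.7419, simple-harmonic 7.6008
β=60°: printed 11.0000 | uniform 11.0000, cycloidal 11.0000, simple-harmonic 11.0000
β=72°: printed 13.2000 | uniform 13.2000, cycloidal 15.2581, simple-harmonic 14.3992
only one law matches every sample → uniform

uniform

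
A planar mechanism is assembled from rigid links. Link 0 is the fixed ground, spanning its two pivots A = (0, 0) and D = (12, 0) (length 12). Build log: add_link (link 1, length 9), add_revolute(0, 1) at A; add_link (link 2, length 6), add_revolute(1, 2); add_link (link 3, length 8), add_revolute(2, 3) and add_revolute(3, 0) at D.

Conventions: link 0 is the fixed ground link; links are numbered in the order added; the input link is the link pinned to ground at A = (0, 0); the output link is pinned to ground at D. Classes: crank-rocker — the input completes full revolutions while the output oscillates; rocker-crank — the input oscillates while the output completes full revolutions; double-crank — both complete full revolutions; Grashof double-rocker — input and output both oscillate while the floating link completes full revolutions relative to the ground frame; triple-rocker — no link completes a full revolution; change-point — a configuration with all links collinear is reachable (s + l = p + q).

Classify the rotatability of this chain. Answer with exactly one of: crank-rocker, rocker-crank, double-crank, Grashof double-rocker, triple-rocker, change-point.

lengths: ground=12, input=9, coupler=6, output=8
sorted: s=6 (shortest), l=12 (longest), p+q=17
s + l = 18 vs p + q = 17
s + l > p + q → non-Grashof → no link fully rotates → triple-rocker

triple-rocker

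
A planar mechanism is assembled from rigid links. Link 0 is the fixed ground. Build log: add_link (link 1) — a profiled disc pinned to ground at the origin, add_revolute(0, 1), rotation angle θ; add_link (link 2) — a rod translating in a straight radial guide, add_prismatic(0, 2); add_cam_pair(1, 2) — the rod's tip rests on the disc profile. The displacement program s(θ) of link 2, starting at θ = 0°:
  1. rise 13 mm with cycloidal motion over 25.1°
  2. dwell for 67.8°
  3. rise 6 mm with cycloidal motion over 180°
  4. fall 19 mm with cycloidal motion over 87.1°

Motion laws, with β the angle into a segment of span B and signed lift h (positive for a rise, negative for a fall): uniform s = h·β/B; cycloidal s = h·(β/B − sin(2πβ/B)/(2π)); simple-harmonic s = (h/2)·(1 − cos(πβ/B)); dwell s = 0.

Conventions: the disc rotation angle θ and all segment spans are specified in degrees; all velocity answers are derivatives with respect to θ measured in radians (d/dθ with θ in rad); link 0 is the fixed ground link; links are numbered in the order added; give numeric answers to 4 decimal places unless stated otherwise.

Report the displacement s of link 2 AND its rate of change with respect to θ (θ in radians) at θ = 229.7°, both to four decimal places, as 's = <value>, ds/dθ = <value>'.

seg 1 [0°–25.1°] cycloidal, h=13: full span → s += 13 → s = 13.0000
seg 2 [25.1°–92.9°] dwell: s stays 13.0000
seg 3 [92.9°–272.9°] cycloidal, h=6: θ=229.7° here. β=136.8, B=180. 6·(0.7600 − sin(2π·0.7600)/(2π)) = 5.5130 → s = 18.5130
velocity in seg [92.9°–272.9°] (cycloidal), θ in radians: β = 136.8° = 2.3876 rad, B = 180° = 3.1416 rad; ds/dθ = (h/B)(1 − cos(2πβ/B)) = (6/3.1416)(1 − cos(2π·0.7600)) = 1.789938 mm/rad

s = 18.5130, ds/dθ = 1.7899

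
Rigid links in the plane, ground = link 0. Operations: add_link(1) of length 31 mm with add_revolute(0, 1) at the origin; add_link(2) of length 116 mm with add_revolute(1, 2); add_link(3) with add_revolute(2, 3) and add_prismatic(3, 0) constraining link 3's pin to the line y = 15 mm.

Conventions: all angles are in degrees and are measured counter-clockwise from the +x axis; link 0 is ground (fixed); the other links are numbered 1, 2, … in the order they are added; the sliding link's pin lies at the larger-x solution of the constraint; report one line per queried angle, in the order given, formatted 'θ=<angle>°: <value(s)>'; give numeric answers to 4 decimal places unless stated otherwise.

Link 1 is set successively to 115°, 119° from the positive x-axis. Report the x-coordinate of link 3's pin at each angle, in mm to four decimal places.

geometry: r = 31 mm, L = 116 mm, e = 15 mm
θ=115°: crank pin P = (r cos θ, r sin θ) = (-13.101166, 28.095541)
θ=115°: h = r sin θ − e = 28.095541 − 15 = 13.095541
θ=115°: x = r cos θ + √(L² − h²) = -13.101166 + 115.258435 = 102.157269
θ=119°: crank pin P = (r cos θ, r sin θ) = (-15.029098, 27.113211)
θ=119°: h = r sin θ − e = 27.113211 − 15 = 12.113211
θ=119°: x = r cos θ + √(L² − h²) = -15.029098 + 115.365810 = 100.336712

θ=115°: 102.1573
θ=119°: 100.3367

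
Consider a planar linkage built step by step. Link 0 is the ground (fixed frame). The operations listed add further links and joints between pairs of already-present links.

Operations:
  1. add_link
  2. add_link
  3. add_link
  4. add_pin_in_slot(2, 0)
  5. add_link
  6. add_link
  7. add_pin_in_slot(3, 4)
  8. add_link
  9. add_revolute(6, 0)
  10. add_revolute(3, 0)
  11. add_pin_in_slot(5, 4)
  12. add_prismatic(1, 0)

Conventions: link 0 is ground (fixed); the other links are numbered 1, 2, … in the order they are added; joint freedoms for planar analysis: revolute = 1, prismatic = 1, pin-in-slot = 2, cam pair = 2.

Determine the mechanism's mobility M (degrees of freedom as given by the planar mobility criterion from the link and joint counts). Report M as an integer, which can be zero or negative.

link 0 = ground. State L|J1|J2 = 1|0|0
+link1  2|0|0
+link2  3|0|0
+link3  4|0|0
PS(2,0) f=2→J2  4|0|1
+link4  5|0|1
+link5  6|0|1
PS(3,4) f=2→J2  6|0|2
+link6  7|0|2
R(6,0) f=1→J1  7|1|2
R(3,0) f=1→J1  7|2|2
PS(5,4) f=2→J2  7|2|3
P(1,0) f=1→J1  7|3|3
M = 3(7−1)−2·3−3 = 18−6−3 = 9

M = 9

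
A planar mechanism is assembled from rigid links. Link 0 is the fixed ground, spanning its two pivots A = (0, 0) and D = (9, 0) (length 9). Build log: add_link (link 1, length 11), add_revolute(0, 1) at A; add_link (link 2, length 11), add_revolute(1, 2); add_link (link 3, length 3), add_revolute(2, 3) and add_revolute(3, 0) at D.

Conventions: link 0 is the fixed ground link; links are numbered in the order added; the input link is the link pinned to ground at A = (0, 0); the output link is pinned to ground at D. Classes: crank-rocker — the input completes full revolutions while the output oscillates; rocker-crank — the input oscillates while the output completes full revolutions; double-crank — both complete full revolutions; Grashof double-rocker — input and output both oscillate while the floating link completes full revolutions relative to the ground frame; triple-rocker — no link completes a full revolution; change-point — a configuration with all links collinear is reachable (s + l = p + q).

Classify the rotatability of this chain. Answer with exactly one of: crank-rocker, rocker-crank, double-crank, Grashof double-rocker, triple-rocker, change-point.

lengths: ground=9, input=11, coupler=11, output=3
sorted: s=3 (shortest), l=11 (longest), p+q=20
s + l = 14 vs p + q = 20
s + l < p + q (Grashof) with shortest = output link → rocker-crank

rocker-crank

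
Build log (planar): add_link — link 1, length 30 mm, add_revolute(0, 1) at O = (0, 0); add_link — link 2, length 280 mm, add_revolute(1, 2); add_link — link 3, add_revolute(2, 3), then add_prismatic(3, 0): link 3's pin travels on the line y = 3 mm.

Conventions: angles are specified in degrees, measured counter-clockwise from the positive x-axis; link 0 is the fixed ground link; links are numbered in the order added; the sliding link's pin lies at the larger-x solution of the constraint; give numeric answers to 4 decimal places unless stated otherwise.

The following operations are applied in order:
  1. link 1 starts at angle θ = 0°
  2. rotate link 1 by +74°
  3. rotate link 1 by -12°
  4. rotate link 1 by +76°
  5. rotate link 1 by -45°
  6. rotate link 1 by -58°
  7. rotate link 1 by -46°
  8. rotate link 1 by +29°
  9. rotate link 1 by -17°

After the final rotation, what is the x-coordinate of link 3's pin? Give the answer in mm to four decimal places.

geometry: r = 30 mm, L = 280 mm, e = 3 mm; θ starts at 0°
rotate link 1 by +74°: θ ← 0° +74° = 74°
rotate link 1 by -12°: θ ← 74° -12° = 62°
rotate link 1 by +76°: θ ← 62° +76° = 138°
rotate link 1 by -45°: θ ← 138° -45° = 93°
rotate link 1 by -58°: θ ← 93° -58° = 35°
rotate link 1 by -46°: θ ← 35° -46° = -11°
rotate link 1 by +29°: θ ← -11° +29° = 18°
rotate link 1 by -17°: θ ← 18° -17° = 1°
crank pin P = (r cos θ, r sin θ) = (29.995431, 0.523572)
h = r sin θ − e = 0.523572 − 3 = -2.476428
x = r cos θ + √(L² − h²) = 29.995431 + 279.989049 = 309.984479

309.9845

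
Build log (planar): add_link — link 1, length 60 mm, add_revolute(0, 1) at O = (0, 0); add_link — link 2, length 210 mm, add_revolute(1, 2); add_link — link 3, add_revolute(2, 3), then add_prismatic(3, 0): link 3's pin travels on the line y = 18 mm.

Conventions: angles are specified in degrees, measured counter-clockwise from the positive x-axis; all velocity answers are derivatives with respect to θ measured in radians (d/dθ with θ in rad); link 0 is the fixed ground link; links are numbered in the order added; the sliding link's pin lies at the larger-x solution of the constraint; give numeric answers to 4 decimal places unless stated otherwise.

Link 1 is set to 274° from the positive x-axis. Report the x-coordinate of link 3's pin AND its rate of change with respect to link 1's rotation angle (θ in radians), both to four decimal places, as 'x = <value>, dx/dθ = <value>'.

geometry: r = 60 mm, L = 210 mm, e = 18 mm
crank pin P = (r cos θ, r sin θ) = (4.185388, -59.853843)
h = r sin θ − e = -59.853843 − 18 = -77.853843
x = r cos θ + √(L² − h²) = 4.185388 + 195.035328 = 199.220716
dx/dθ = −r sin θ − h·r cos θ/√(L² − h²) (θ in radians; h = -77.853843) = 61.524559

x = 199.2207, dx/dθ = 61.5246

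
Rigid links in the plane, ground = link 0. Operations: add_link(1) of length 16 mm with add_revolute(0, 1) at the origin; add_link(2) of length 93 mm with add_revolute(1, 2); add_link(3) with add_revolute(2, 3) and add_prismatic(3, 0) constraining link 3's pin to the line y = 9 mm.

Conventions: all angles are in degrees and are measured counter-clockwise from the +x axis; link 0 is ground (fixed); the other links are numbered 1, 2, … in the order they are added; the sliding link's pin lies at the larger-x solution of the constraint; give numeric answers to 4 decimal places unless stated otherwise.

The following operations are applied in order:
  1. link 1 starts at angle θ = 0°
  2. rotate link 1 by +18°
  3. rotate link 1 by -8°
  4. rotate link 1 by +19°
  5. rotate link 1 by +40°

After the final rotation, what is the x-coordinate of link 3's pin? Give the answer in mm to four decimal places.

geometry: r = 16 mm, L = 93 mm, e = 9 mm; θ starts at 0°
rotate link 1 by +18°: θ ← 0° +18° = 18°
rotate link 1 by -8°: θ ← 18° -8° = 10°
rotate link 1 by +19°: θ ← 10° +19° = 29°
rotate link 1 by +40°: θ ← 29° +40° = 69°
crank pin P = (r cos θ, r sin θ) = (5.733887, 14.937287)
h = r sin θ − e = 14.937287 − 9 = 5.937287
x = r cos θ + √(L² − h²) = 5.733887 + 92.810283 = 98.544170

98.5442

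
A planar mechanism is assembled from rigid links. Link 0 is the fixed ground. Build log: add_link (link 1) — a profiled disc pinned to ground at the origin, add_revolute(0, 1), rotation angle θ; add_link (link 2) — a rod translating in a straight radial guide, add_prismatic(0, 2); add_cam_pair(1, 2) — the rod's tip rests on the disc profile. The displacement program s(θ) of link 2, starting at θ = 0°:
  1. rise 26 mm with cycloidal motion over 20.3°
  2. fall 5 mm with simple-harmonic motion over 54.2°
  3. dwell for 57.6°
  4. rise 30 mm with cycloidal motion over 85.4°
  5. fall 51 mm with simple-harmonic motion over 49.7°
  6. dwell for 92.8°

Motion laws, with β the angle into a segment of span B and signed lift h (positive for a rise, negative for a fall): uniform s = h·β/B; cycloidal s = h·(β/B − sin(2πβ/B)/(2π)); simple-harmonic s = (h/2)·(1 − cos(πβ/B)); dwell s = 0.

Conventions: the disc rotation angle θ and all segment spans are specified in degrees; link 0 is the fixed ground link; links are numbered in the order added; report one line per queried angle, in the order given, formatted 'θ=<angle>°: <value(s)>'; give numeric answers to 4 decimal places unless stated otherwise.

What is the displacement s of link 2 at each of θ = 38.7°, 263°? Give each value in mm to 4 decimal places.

seg 1 [0°–20.3°] cycloidal, h=26: full span → s += 26 → s = 26.0000
seg 2 [20.3°–74.5°] simple-harmonic, h=-5: θ=38.7° here. β=18.4, B=54.2. -5/2·(1 − cos(π·0.3395)) = -1.2921 → s = 24.7079
seg 2 [20.3°–74.5°] simple-harmonic, h=-5: full span → s += -5 → s = 21.0000
seg 3 [74.5°–132.1°] dwell: s stays 21.0000
seg 4 [132.1°–217.5°] cycloidal, h=30: full span → s += 30 → s = 51.0000
seg 5 [217.5°–267.2°] simple-harmonic, h=-51: θ=263° here. β=45.5, B=49.7. -51/2·(1 − cos(π·0.9155)) = -50.1066 → s = 0.8934

θ=38.7°: 24.7079
θ=263°: 0.8934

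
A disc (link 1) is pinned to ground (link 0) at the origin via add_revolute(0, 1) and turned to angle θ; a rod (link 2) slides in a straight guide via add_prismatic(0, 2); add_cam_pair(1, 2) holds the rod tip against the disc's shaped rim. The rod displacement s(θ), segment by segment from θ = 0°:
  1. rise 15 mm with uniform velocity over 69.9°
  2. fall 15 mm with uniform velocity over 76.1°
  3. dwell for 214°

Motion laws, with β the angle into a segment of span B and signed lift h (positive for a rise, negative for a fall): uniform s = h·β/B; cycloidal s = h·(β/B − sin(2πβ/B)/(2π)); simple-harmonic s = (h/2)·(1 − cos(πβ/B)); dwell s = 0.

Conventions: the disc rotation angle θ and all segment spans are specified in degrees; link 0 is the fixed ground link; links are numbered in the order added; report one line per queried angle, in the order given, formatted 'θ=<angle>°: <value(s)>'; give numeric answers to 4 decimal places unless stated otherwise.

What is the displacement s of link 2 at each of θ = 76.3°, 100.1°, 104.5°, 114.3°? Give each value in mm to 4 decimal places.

segment 1 (0° to 69.9°, uniform, h = 15) is passed completely: s = 0.0000 + (15) = 15.0000
θ = 76.3° falls in segment 2 (69.9° to 146°, uniform, h = -15): β = 76.3 − 69.9 = 6.4°, B = 76.1°; Δs = -15·6.4/76.1 = -1.2615; s = 15.0000 − 1.2615 = 13.7385
θ = 100.1° falls in segment 2 (69.9° to 146°, uniform, h = -15): β = 100.1 − 69.9 = 30.2°, B = 76.1°; Δs = -15·30.2/76.1 = -5.9527; s = 15.0000 − 5.9527 = 9.0473
θ = 104.5° falls in segment 2 (69.9° to 146°, uniform, h = -15): β = 104.5 − 69.9 = 34.6°, B = 76.1°; Δs = -15·34.6/76.1 = -6.8200; s = 15.0000 − 6.8200 = 8.1800
θ = 114.3° falls in segment 2 (69.9° to 146°, uniform, h = -15): β = 114.3 − 69.9 = 44.4°, B = 76.1°; Δs = -15·44.4/76.1 = -8.7516; s = 15.0000 − 8.7516 = 6.2484

θ=76.3°: 13.7385
θ=100.1°: 9.0473
θ=104.5°: 8.1800
θ=114.3°: 6.2484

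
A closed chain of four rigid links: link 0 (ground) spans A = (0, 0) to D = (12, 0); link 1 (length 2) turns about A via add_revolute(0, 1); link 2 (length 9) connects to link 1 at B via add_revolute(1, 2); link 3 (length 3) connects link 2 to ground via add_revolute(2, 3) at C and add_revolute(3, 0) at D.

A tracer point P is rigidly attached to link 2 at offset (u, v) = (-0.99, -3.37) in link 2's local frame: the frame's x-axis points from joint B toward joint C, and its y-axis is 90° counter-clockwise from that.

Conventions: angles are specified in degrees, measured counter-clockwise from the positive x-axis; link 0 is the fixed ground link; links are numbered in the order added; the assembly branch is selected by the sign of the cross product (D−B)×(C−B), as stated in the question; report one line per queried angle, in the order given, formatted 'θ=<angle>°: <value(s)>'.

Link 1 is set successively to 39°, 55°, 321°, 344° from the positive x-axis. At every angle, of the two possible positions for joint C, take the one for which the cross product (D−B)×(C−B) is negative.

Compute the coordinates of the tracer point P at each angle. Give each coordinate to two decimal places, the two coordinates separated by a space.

A=(0,0), D=(12.00,0)
θ=39°: B = A + 2.00·(cos39°, sin39°) = (1.5543, 1.2586)
θ=39°: |BD| = 10.5213
θ=39°: circle(B,9.00) ∩ circle(D,3.00): a=8.6823, h=2.3703
θ=39°:   candidates: C₊=(10.4578,2.5732) cross=24.938; C₋=(9.8907,-2.1332) cross=-24.938
θ=39°:   branch - wants cross < 0 → take C=(9.8907,-2.1332) (cross=-24.938)
θ=39°: ex = (C−B)/|BC| = (0.9263,-0.3769); ey = (0.3769,0.9263)
θ=39°: P = B + -0.99·ex + -3.37·ey = (-0.6328,-1.4898)
θ=55°: B = A + 2.00·(cos55°, sin55°) = (1.1472, 1.6383)
θ=55°: |BD| = 10.9758
θ=55°: circle(B,9.00) ∩ circle(D,3.00): a=8.7678, h=2.0310
θ=55°:   candidates: C₊=(10.1199,2.3378) cross=22.292; C₋=(9.5136,-1.6787) cross=-22.292
θ=55°:   branch - wants cross < 0 → take C=(9.5136,-1.6787) (cross=-22.292)
θ=55°: ex = (C−B)/|BC| = (0.9296,-0.3686); ey = (0.3686,0.9296)
θ=55°: P = B + -0.99·ex + -3.37·ey = (-1.0152,-1.1296)
θ=321°: B = A + 2.00·(cos321°, sin321°) = (1.5543, -1.2586)
θ=321°: |BD| = 10.5213
θ=321°: circle(B,9.00) ∩ circle(D,3.00): a=8.6823, h=2.3703
θ=321°:   candidates: C₊=(9.8907,2.1332) cross=24.938; C₋=(10.4578,-2.5732) cross=-24.938
θ=321°:   branch - wants cross < 0 → take C=(10.4578,-2.5732) (cross=-24.938)
θ=321°: ex = (C−B)/|BC| = (0.9893,-0.1461); ey = (0.1461,0.9893)
θ=321°: P = B + -0.99·ex + -3.37·ey = (0.0827,-4.4479)
θ=344°: B = A + 2.00·(cos344°, sin344°) = (1.9225, -0.5513)
θ=344°: |BD| = 10.0925
θ=344°: circle(B,9.00) ∩ circle(D,3.00): a=8.6133, h=2.6099
θ=344°:   candidates: C₊=(10.3804,2.5252) cross=26.341; C₋=(10.6655,-2.6868) cross=-26.341
θ=344°:   branch - wants cross < 0 → take C=(10.6655,-2.6868) (cross=-26.341)
θ=344°: ex = (C−B)/|BC| = (0.9714,-0.2373); ey = (0.2373,0.9714)
θ=344°: P = B + -0.99·ex + -3.37·ey = (0.1611,-3.5901)

θ=39°: -0.63 -1.49
θ=55°: -1.02 -1.13
θ=321°: 0.08 -4.45
θ=344°: 0.16 -3.59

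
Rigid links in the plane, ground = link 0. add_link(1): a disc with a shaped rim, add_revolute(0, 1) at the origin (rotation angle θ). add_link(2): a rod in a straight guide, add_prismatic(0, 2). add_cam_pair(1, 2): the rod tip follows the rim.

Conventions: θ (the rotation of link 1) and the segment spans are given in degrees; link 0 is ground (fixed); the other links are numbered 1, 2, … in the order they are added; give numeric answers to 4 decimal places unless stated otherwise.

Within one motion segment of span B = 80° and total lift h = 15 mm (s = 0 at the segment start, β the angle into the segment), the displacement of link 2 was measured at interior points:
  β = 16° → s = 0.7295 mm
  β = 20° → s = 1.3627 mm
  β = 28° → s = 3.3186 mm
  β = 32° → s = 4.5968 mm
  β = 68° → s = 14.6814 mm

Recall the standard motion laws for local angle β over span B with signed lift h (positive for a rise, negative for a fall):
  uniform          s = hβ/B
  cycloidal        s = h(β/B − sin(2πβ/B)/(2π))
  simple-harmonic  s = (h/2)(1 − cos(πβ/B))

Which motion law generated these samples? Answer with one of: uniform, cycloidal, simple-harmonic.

candidates at β/B = r: uniform s = h·r (linear in β); cycloidal s = h·(r − sin(2πr)/(2π)); simple-harmonic s = (h/2)(1 − cos(πr))
β=16°: printed 0.7295 | uniform 3.0000, cycloidal 0.7295, simple-harmonic 1.4324
β=20°: printed 1.3627 | uniform 3.7500, cycloidal 1.3627, simple-harmonic 2.1967
β=28°: printed 3.3186 | uniform 5.2500, cycloidal 3.3186, simple-harmonic 4.0951
β=32°: printed 4.5968 | uniform 6.0000, cycloidal 4.5968, simple-harmonic 5.1824
β=68°: printed 14.6814 | uniform 12.7500, cycloidal 14.6814, simple-harmonic 14.1825
only one law matches every sample → cycloidal

cycloidal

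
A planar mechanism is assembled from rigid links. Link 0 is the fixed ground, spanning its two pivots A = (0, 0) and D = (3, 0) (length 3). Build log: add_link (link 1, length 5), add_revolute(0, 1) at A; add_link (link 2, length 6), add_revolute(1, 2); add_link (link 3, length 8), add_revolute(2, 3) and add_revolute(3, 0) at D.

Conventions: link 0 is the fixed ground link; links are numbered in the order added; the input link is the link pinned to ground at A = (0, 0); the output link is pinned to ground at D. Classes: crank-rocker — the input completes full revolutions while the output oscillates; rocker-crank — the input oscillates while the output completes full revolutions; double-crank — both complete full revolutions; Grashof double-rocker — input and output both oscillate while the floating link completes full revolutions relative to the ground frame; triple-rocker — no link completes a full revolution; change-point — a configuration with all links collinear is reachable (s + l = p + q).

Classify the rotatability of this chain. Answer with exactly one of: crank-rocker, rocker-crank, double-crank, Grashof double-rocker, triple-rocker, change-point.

lengths: ground=3, input=5, coupler=6, output=8
sorted: s=3 (shortest), l=8 (longest), p+q=11
s + l = 11 vs p + q = 11
s + l = p + q → change-point (collinear configuration reachable)

change-point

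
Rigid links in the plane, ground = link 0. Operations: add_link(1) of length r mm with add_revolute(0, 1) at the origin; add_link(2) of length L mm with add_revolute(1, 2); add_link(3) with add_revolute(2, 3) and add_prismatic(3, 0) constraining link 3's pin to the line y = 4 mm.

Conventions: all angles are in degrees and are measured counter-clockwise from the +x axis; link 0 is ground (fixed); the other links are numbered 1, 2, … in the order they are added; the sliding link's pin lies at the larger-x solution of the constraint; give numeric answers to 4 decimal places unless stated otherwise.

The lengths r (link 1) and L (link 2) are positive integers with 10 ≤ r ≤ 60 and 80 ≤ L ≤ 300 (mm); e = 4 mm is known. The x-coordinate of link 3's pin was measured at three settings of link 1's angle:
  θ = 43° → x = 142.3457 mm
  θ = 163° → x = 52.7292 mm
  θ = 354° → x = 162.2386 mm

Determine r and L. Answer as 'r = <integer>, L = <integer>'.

constraint per measurement: (x − r cos θ)² + (r sin θ − e)² = L²
subtracting the θ₁ and θ₂ equations cancels the r² and L² terms:
r = (x₁² − x₂²) / (2[(x₁cos θ₁ + e sin θ₁) − (x₂cos θ₂ + e sin θ₂)]) = 56.0000 → r = 56
L² = (x₁ − r cos θ₁)² + (r sin θ₁ − e)² = 11448.9969 → L = 107.0000 → L = 107
check at θ₃=354°: x = 162.2386 (printed 162.2386) ✓

r = 56, L = 107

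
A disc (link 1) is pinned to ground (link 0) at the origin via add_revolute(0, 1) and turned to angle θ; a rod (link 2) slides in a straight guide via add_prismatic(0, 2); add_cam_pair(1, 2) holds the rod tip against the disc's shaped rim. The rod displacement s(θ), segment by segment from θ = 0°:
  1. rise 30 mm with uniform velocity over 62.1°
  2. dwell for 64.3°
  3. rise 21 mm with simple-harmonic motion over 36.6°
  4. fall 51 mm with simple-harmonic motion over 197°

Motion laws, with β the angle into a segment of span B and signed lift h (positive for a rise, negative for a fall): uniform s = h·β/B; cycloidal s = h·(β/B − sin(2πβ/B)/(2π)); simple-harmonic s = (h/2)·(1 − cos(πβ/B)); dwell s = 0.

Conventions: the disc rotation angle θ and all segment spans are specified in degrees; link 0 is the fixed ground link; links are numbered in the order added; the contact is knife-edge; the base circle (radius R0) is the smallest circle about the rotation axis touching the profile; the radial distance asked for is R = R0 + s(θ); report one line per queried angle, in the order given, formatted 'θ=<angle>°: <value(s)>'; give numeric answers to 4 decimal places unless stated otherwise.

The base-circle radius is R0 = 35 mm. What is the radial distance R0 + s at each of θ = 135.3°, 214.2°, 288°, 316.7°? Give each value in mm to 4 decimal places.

segment 1 (0° to 62.1°, uniform, h = 30) is passed completely: s = 0.0000 + (30) = 30.0000
segment 2 (62.1° to 126.4°, dwell): s unchanged at 30.0000
θ = 135.3° falls in segment 3 (126.4° to 163°, simple-harmonic, h = 21): β = 135.3 − 126.4 = 8.9°, B = 36.6°; Δs = 21/2·(1 − cos(π·0.2432)) = 2.9178; s = 30.0000 + 2.9178 = 32.9178
segment 3 (126.4° to 163°, simple-harmonic, h = 21) is passed completely: s = 30.0000 + (21) = 51.0000
θ = 214.2° falls in segment 4 (163° to 360°, simple-harmonic, h = -51): β = 214.2 − 163 = 51.2°, B = 197°; Δs = -51/2·(1 − cos(π·0.2599)) = -8.0381; s = 51.0000 − 8.0381 = 42.9619
θ = 288° falls in segment 4 (163° to 360°, simple-harmonic, h = -51): β = 288 − 163 = 125°, B = 197°; Δs = -51/2·(1 − cos(π·0.6345)) = -35.9584; s = 51.0000 − 35.9584 = 15.0416
θ = 316.7° falls in segment 4 (163° to 360°, simple-harmonic, h = -51): β = 316.7 − 163 = 153.7°, B = 197°; Δs = -51/2·(1 − cos(π·0.7802)) = -45.1585; s = 51.0000 − 45.1585 = 5.8415
θ=135.3°: R = R0 + s = 35 + 32.9178 = 67.9178
θ=214.2°: R = R0 + s = 35 + 42.9619 = 77.9619
θ=288°: R = R0 + s = 35 + 15.0416 = 50.0416
θ=316.7°: R = R0 + s = 35 + 5.8415 = 40.8415

θ=135.3°: 67.9178
θ=214.2°: 77.9619
θ=288°: 50.0416
θ=316.7°: 40.8415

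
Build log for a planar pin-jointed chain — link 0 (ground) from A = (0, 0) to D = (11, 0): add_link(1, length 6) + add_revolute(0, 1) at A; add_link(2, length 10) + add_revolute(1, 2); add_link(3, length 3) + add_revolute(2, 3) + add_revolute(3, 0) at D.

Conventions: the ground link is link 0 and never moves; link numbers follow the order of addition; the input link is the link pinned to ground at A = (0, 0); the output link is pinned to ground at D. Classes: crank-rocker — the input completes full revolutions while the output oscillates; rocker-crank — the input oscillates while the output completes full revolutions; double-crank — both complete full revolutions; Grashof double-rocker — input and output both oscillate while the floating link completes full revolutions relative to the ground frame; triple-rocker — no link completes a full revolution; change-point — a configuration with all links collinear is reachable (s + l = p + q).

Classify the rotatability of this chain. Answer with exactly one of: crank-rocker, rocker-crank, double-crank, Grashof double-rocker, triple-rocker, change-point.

lengths: ground=11, input=6, coupler=10, output=3
sorted: s=3 (shortest), l=11 (longest), p+q=16
s + l = 14 vs p + q = 16
s + l < p + q (Grashof) with shortest = output link → rocker-crank

rocker-crank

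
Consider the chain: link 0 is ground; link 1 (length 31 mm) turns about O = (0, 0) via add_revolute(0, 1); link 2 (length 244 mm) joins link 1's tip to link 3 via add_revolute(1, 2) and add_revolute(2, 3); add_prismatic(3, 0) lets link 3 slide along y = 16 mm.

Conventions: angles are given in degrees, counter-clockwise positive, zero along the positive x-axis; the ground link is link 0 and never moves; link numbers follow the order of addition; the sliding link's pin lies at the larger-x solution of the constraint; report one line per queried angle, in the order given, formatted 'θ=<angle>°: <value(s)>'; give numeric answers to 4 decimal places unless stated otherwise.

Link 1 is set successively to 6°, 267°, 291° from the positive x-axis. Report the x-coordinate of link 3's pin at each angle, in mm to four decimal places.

geometry: r = 31 mm, L = 244 mm, e = 16 mm
θ=6°: crank pin P = (r cos θ, r sin θ) = (30.830179, 3.240382)
θ=6°: h = r sin θ − e = 3.240382 − 16 = -12.759618
θ=6°: x = r cos θ + √(L² − h²) = 30.830179 + 243.666149 = 274.496328
θ=267°: crank pin P = (r cos θ, r sin θ) = (-1.622415, -30.957516)
θ=267°: h = r sin θ − e = -30.957516 − 16 = -46.957516
θ=267°: x = r cos θ + √(L² − h²) = -1.622415 + 239.438910 = 237.816496
θ=291°: crank pin P = (r cos θ, r sin θ) = (11.109406, -28.940993)
θ=291°: h = r sin θ − e = -28.940993 − 16 = -44.940993
θ=291°: x = r cos θ + √(L² − h²) = 11.109406 + 239.825576 = 250.934983

θ=6°: 274.4963
θ=267°: 237.8165
θ=291°: 250.9350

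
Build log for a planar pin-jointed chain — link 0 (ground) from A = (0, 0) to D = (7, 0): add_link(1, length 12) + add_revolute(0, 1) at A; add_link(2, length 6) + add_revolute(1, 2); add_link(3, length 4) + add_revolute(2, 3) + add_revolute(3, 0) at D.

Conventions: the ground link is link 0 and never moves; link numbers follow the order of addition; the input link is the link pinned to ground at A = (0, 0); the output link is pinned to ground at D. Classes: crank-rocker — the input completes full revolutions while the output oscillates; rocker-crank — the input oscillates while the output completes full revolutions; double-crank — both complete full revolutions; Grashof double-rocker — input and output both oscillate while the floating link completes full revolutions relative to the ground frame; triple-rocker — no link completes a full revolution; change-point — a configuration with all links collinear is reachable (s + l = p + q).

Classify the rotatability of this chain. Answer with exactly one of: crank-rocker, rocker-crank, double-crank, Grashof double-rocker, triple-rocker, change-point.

lengths: ground=7, input=12, coupler=6, output=4
sorted: s=4 (shortest), l=12 (longest), p+q=13
s + l = 16 vs p + q = 13
s + l > p + q → non-Grashof → no link fully rotates → triple-rocker

triple-rocker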